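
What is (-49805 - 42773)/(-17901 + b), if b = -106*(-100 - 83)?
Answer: -92578/1497 ≈ -61.842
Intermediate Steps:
b = 19398 (b = -106*(-183) = 19398)
(-49805 - 42773)/(-17901 + b) = (-49805 - 42773)/(-17901 + 19398) = -92578/1497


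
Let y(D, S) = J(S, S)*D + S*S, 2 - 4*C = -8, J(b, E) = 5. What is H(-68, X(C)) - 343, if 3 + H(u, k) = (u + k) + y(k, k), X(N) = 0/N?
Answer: -414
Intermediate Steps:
C = 5/2 (C = 1/2 - 1/4*(-8) = 1/2 + 2 = 5/2 ≈ 2.5000)
X(N) = 0
y(D, S) = S**2 + 5*D (y(D, S) = 5*D + S*S = 5*D + S**2 = S**2 + 5*D)
H(u, k) = -3 + u + k**2 + 6*k (H(u, k) = -3 + ((u + k) + (k**2 + 5*k)) = -3 + ((k + u) + (k**2 + 5*k)) = -3 + (u + k**2 + 6*k) = -3 + u + k**2 + 6*k)
H(-68, X(C)) - 343 = (-3 - 68 + 0**2 + 6*0) - 343 = (-3 - 68 + 0 + 0) - 343 = -71 - 343 = -414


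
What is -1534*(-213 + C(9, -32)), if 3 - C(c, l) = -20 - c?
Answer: 277654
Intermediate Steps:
C(c, l) = 23 + c (C(c, l) = 3 - (-20 - c) = 3 + (20 + c) = 23 + c)
-1534*(-213 + C(9, -32)) = -1534*(-213 + (23 + 9)) = -1534*(-213 + 32) = -1534*(-181) = 277654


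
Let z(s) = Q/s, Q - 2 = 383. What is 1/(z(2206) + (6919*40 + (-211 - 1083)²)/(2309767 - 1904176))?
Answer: 894733746/4460490911 ≈ 0.20059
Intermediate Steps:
Q = 385 (Q = 2 + 383 = 385)
z(s) = 385/s
1/(z(2206) + (6919*40 + (-211 - 1083)²)/(2309767 - 1904176)) = 1/(385/2206 + (6919*40 + (-211 - 1083)²)/(2309767 - 1904176)) = 1/(385*(1/2206) + (276760 + (-1294)²)/405591) = 1/(385/2206 + (276760 + 1674436)*(1/405591)) = 1/(385/2206 + 1951196*(1/405591)) = 1/(385/2206 + 1951196/405591) = 1/(4460490911/894733746) = 894733746/4460490911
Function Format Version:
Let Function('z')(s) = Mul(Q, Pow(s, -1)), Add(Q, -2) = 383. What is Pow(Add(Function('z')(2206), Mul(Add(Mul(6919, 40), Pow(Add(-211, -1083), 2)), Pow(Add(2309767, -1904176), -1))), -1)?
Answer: Rational(894733746, 4460490911) ≈ 0.20059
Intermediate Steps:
Q = 385 (Q = Add(2, 383) = 385)
Function('z')(s) = Mul(385, Pow(s, -1))
Pow(Add(Function('z')(2206), Mul(Add(Mul(6919, 40), Pow(Add(-211, -1083), 2)), Pow(Add(2309767, -1904176), -1))), -1) = Pow(Add(Mul(385, Pow(2206, -1)), Mul(Add(Mul(6919, 40), Pow(Add(-211, -1083), 2)), Pow(Add(2309767, -1904176), -1))), -1) = Pow(Add(Mul(385, Rational(1, 2206)), Mul(Add(276760, Pow(-1294, 2)), Pow(405591, -1))), -1) = Pow(Add(Rational(385, 2206), Mul(Add(276760, 1674436), Rational(1, 405591))), -1) = Pow(Add(Rational(385, 2206), Mul(1951196, Rational(1, 405591))), -1) = Pow(Add(Rational(385, 2206), Rational(1951196, 405591)), -1) = Pow(Rational(4460490911, 894733746), -1) = Rational(894733746, 4460490911)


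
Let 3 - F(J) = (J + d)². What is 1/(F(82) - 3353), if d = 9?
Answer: -1/11631 ≈ -8.5977e-5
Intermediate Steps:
F(J) = 3 - (9 + J)² (F(J) = 3 - (J + 9)² = 3 - (9 + J)²)
1/(F(82) - 3353) = 1/((3 - (9 + 82)²) - 3353) = 1/((3 - 1*91²) - 3353) = 1/((3 - 1*8281) - 3353) = 1/((3 - 8281) - 3353) = 1/(-8278 - 3353) = 1/(-11631) = -1/11631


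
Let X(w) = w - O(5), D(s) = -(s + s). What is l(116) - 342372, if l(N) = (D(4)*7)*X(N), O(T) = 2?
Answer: -348756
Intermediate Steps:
D(s) = -2*s
X(w) = -2 + w (X(w) = w - 1*2 = w - 2 = -2 + w)
l(N) = 112 - 56*N (l(N) = (-2*4*7)*(-2 + N) = (-8*7)*(-2 + N) = -56*(-2 + N) = 112 - 56*N)
l(116) - 342372 = (112 - 56*116) - 342372 = (112 - 6496) - 342372 = -6384 - 342372 = -348756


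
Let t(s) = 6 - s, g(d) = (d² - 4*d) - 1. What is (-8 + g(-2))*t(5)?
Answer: 3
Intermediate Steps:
g(d) = -1 + d² - 4*d
(-8 + g(-2))*t(5) = (-8 + (-1 + (-2)² - 4*(-2)))*(6 - 1*5) = (-8 + (-1 + 4 + 8))*(6 - 5) = (-8 + 11)*1 = 3*1 = 3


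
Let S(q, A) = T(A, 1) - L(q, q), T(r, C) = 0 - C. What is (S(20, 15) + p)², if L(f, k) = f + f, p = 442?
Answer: 160801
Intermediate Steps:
T(r, C) = -C
L(f, k) = 2*f
S(q, A) = -1 - 2*q (S(q, A) = -1*1 - 2*q = -1 - 2*q)
(S(20, 15) + p)² = ((-1 - 2*20) + 442)² = ((-1 - 40) + 442)² = (-41 + 442)² = 401² = 160801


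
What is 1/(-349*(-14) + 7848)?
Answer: 1/12734 ≈ 7.8530e-5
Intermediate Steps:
1/(-349*(-14) + 7848) = 1/(4886 + 7848) = 1/12734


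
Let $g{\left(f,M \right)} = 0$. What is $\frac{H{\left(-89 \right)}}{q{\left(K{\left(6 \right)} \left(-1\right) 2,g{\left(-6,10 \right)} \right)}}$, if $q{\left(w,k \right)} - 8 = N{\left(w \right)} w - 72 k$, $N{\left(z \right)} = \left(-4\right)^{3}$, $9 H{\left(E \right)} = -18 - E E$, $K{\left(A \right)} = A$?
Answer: $- \frac{7939}{6984} \approx -1.1367$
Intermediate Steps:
$H{\left(E \right)} = -2 - \frac{E^{2}}{9}$ ($H{\left(E \right)} = \frac{-18 - E E}{9} = \frac{-18 - E^{2}}{9} = -2 - \frac{E^{2}}{9}$)
$N{\left(z \right)} = -64$
$q{\left(w,k \right)} = 8 - 72 k - 64 w$ ($q{\left(w,k \right)} = 8 - \left(64 w + 72 k\right) = 8 - 72 k - 64 w$)
$\frac{H{\left(-89 \right)}}{q{\left(K{\left(6 \right)} \left(-1\right) 2,g{\left(-6,10 \right)} \right)}} = \frac{-2 - \frac{\left(-89\right)^{2}}{9}}{8 - 0 - 64 \cdot 6 \left(-1\right) 2} = \frac{-2 - \frac{7921}{9}}{8 + 0 - 64 \left(\left(-6\right) 2\right)} = \frac{-2 - \frac{7921}{9}}{8 + 0 - -768} = - \frac{7939}{9 \left(8 + 0 + 768\right)} = - \frac{7939}{9 \cdot 776} = \left(- \frac{7939}{9}\right) \frac{1}{776} = - \frac{7939}{6984}$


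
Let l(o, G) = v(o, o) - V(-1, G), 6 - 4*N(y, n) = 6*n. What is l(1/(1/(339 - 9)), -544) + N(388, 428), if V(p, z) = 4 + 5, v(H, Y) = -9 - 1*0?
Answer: -1317/2 ≈ -658.50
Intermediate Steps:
N(y, n) = 3/2 - 3*n/2
v(H, Y) = -9 (v(H, Y) = -9 + 0 = -9)
V(p, z) = 9
l(o, G) = -18 (l(o, G) = -9 - 1*9 = -9 - 9 = -18)
l(1/(1/(339 - 9)), -544) + N(388, 428) = -18 + (3/2 - 3/2*428) = -18 + (3/2 - 642) = -18 - 1281/2 = -1317/2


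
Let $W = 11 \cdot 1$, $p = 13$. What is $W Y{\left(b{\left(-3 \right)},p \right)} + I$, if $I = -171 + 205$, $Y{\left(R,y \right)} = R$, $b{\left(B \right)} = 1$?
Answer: $45$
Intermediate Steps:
$W = 11$
$I = 34$
$W Y{\left(b{\left(-3 \right)},p \right)} + I = 11 \cdot 1 + 34 = 11 + 34 = 45$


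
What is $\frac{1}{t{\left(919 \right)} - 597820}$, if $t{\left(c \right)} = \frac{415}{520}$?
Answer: $- \frac{104}{62173197} \approx -1.6727 \cdot 10^{-6}$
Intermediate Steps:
$t{\left(c \right)} = \frac{83}{104}$ ($t{\left(c \right)} = 415 \cdot \frac{1}{520} = \frac{83}{104}$)
$\frac{1}{t{\left(919 \right)} - 597820} = \frac{1}{\frac{83}{104} - 597820} = \frac{1}{- \frac{62173197}{104}} = - \frac{104}{62173197}$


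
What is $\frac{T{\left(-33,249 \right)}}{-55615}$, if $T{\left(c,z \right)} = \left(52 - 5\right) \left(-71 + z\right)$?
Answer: $- \frac{8366}{55615} \approx -0.15043$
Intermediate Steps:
$T{\left(c,z \right)} = -3337 + 47 z$ ($T{\left(c,z \right)} = 47 \left(-71 + z\right) = -3337 + 47 z$)
$\frac{T{\left(-33,249 \right)}}{-55615} = \frac{-3337 + 47 \cdot 249}{-55615} = \left(-3337 + 11703\right) \left(- \frac{1}{55615}\right) = 8366 \left(- \frac{1}{55615}\right) = - \frac{8366}{55615}$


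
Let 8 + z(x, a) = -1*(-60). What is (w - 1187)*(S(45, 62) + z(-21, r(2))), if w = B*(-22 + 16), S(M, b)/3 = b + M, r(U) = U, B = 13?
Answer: -471845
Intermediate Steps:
S(M, b) = 3*M + 3*b (S(M, b) = 3*(b + M) = 3*(M + b) = 3*M + 3*b)
z(x, a) = 52 (z(x, a) = -8 - 1*(-60) = -8 + 60 = 52)
w = -78 (w = 13*(-22 + 16) = 13*(-6) = -78)
(w - 1187)*(S(45, 62) + z(-21, r(2))) = (-78 - 1187)*((3*45 + 3*62) + 52) = -1265*((135 + 186) + 52) = -1265*(321 + 52) = -1265*373 = -471845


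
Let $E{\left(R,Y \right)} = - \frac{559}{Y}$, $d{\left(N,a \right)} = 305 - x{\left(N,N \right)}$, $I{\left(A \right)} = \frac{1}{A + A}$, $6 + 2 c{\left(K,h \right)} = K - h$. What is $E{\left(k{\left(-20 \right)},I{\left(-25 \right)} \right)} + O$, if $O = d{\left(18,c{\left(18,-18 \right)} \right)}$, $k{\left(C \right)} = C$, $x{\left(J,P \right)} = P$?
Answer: $28237$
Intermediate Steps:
$c{\left(K,h \right)} = -3 + \frac{K}{2} - \frac{h}{2}$ ($c{\left(K,h \right)} = -3 + \frac{K - h}{2} = -3 + \left(\frac{K}{2} - \frac{h}{2}\right) = -3 + \frac{K}{2} - \frac{h}{2}$)
$I{\left(A \right)} = \frac{1}{2 A}$
$d{\left(N,a \right)} = 305 - N$
$O = 287$ ($O = 305 - 18 = 287$)
$E{\left(k{\left(-20 \right)},I{\left(-25 \right)} \right)} + O = - \frac{559}{\frac{1}{2} \frac{1}{-25}} + 287 = - \frac{559}{\frac{1}{2} \left(- \frac{1}{25}\right)} + 287 = - \frac{559}{- \frac{1}{50}} + 287 = \left(-559\right) \left(-50\right) + 287 = 27950 + 287 = 28237$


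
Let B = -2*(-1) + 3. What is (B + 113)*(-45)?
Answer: -5310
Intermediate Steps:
B = 5 (B = 2 + 3 = 5)
(B + 113)*(-45) = (5 + 113)*(-45) = 118*(-45) = -5310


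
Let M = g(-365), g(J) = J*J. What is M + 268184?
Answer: 401409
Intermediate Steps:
g(J) = J**2
M = 133225 (M = (-365)**2 = 133225)
M + 268184 = 133225 + 268184 = 401409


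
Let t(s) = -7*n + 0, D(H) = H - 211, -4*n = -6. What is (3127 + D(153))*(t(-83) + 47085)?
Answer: 288943281/2 ≈ 1.4447e+8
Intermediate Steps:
n = 3/2 (n = -¼*(-6) = 3/2 ≈ 1.5000)
D(H) = -211 + H
t(s) = -21/2 (t(s) = -7*3/2 + 0 = -21/2 + 0 = -21/2)
(3127 + D(153))*(t(-83) + 47085) = (3127 + (-211 + 153))*(-21/2 + 47085) = (3127 - 58)*(94149/2) = 3069*(94149/2) = 288943281/2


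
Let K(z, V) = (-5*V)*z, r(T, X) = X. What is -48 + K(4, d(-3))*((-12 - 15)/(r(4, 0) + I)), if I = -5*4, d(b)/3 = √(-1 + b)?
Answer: -48 - 162*I ≈ -48.0 - 162.0*I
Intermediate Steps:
d(b) = 3*√(-1 + b)
I = -20
K(z, V) = -5*V*z
-48 + K(4, d(-3))*((-12 - 15)/(r(4, 0) + I)) = -48 + (-5*3*√(-1 - 3)*4)*((-12 - 15)/(0 - 20)) = -48 + (-5*3*√(-4)*4)*(-27/(-20)) = -48 + (-5*3*(2*I)*4)*(-27*(-1/20)) = -48 - 5*6*I*4*(27/20) = -48 - 120*I*(27/20) = -48 - 162*I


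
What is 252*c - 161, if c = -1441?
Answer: -363293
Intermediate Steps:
252*c - 161 = 252*(-1441) - 161 = -363132 - 161 = -363293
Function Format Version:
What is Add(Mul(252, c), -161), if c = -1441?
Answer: -363293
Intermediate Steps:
Add(Mul(252, c), -161) = Add(Mul(252, -1441), -161) = Add(-363132, -161) = -363293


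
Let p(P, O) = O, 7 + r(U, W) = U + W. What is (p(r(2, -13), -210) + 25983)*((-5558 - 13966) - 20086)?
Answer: -1020868530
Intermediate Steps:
r(U, W) = -7 + U + W (r(U, W) = -7 + (U + W) = -7 + U + W)
(p(r(2, -13), -210) + 25983)*((-5558 - 13966) - 20086) = (-210 + 25983)*((-5558 - 13966) - 20086) = 25773*(-19524 - 20086) = 25773*(-39610) = -1020868530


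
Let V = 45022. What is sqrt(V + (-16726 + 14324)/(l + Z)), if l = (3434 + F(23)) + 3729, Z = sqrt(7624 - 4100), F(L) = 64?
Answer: 2*sqrt(81342898 + 22511*sqrt(881))/sqrt(7227 + 2*sqrt(881)) ≈ 212.18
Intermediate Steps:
Z = 2*sqrt(881) (Z = sqrt(3524) = 2*sqrt(881) ≈ 59.363)
l = 7227 (l = (3434 + 64) + 3729 = 3498 + 3729 = 7227)
sqrt(V + (-16726 + 14324)/(l + Z)) = sqrt(45022 + (-16726 + 14324)/(7227 + 2*sqrt(881))) = sqrt(45022 - 2402/(7227 + 2*sqrt(881)))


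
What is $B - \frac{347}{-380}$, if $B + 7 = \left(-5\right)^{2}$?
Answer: $\frac{7187}{380} \approx 18.913$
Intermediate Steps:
$B = 18$ ($B = -7 + \left(-5\right)^{2} = -7 + 25 = 18$)
$B - \frac{347}{-380} = 18 - \frac{347}{-380} = 18 - 347 \left(- \frac{1}{380}\right) = 18 - - \frac{347}{380} = 18 + \frac{347}{380} = \frac{7187}{380}$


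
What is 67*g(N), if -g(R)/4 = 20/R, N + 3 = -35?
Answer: 2680/19 ≈ 141.05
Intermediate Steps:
N = -38 (N = -3 - 35 = -38)
g(R) = -80/R
67*g(N) = 67*(-80/(-38)) = 67*(-80*(-1/38)) = 67*(40/19) = 2680/19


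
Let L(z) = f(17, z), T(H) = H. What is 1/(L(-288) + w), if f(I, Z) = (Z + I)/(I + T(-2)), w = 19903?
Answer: 15/298274 ≈ 5.0289e-5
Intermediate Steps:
f(I, Z) = (I + Z)/(-2 + I) (f(I, Z) = (Z + I)/(I - 2) = (I + Z)/(-2 + I))
L(z) = 17/15 + z/15 (L(z) = (17 + z)/(-2 + 17) = (17 + z)/15 = 17/15 + z/15)
1/(L(-288) + w) = 1/((17/15 + (1/15)*(-288)) + 19903) = 1/((17/15 - 96/5) + 19903) = 1/(-271/15 + 19903) = 1/(298274/15) = 15/298274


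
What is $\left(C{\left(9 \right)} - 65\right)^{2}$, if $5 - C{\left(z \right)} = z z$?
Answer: $19881$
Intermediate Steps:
$C{\left(z \right)} = 5 - z^{2}$ ($C{\left(z \right)} = 5 - z z = 5 - z^{2}$)
$\left(C{\left(9 \right)} - 65\right)^{2} = \left(\left(5 - 9^{2}\right) - 65\right)^{2} = \left(\left(5 - 81\right) - 65\right)^{2} = \left(-76 - 65\right)^{2} = \left(-141\right)^{2} = 19881$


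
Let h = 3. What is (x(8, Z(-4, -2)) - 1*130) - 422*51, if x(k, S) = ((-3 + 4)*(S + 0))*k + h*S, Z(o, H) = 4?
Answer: -21608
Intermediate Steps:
x(k, S) = 3*S + S*k (x(k, S) = ((-3 + 4)*(S + 0))*k + 3*S = (1*S)*k + 3*S = S*k + 3*S = 3*S + S*k)
(x(8, Z(-4, -2)) - 1*130) - 422*51 = (4*(3 + 8) - 1*130) - 422*51 = (4*11 - 130) - 21522 = (44 - 130) - 21522 = -86 - 21522 = -21608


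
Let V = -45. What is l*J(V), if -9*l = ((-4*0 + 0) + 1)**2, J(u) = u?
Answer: 5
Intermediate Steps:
l = -1/9 (l = -((-4*0 + 0) + 1)**2/9 = -((0 + 0) + 1)**2/9 = -(0 + 1)**2/9 = -1/9*1**2 = -1/9*1 = -1/9 ≈ -0.11111)
l*J(V) = -1/9*(-45) = 5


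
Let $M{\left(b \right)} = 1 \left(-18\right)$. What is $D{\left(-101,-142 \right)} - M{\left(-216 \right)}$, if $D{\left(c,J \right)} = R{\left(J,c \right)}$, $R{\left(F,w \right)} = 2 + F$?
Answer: $-122$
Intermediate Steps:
$M{\left(b \right)} = -18$
$D{\left(c,J \right)} = 2 + J$
$D{\left(-101,-142 \right)} - M{\left(-216 \right)} = \left(2 - 142\right) - -18 = -140 + 18 = -122$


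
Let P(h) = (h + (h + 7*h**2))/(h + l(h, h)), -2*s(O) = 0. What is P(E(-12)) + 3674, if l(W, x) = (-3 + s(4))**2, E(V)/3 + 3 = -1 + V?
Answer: 42418/13 ≈ 3262.9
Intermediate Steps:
s(O) = 0 (s(O) = -1/2*0 = 0)
E(V) = -12 + 3*V (E(V) = -9 + 3*(-1 + V) = -9 + (-3 + 3*V) = -12 + 3*V)
l(W, x) = 9 (l(W, x) = (-3 + 0)**2 = (-3)**2 = 9)
P(h) = (2*h + 7*h**2)/(9 + h) (P(h) = (h + (h + 7*h**2))/(h + 9) = (2*h + 7*h**2)/(9 + h))
P(E(-12)) + 3674 = (-12 + 3*(-12))*(2 + 7*(-12 + 3*(-12)))/(9 + (-12 + 3*(-12))) + 3674 = (-12 - 36)*(2 + 7*(-12 - 36))/(9 + (-12 - 36)) + 3674 = -48*(2 + 7*(-48))/(9 - 48) + 3674 = -48*(2 - 336)/(-39) + 3674 = -48*(-1/39)*(-334) + 3674 = -5344/13 + 3674 = 42418/13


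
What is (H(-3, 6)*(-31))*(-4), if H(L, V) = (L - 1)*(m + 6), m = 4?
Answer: -4960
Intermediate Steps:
H(L, V) = -10 + 10*L (H(L, V) = (L - 1)*(4 + 6) = (-1 + L)*10 = -10 + 10*L)
(H(-3, 6)*(-31))*(-4) = ((-10 + 10*(-3))*(-31))*(-4) = ((-10 - 30)*(-31))*(-4) = -40*(-31)*(-4) = 1240*(-4) = -4960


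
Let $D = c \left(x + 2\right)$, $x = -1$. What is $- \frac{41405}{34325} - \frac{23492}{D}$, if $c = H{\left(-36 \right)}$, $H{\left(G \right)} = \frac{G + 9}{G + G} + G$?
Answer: $\frac{257564111}{391305} \approx 658.22$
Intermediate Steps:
$H{\left(G \right)} = G + \frac{9 + G}{2 G}$ ($H{\left(G \right)} = \frac{9 + G}{2 G} + G = G + \frac{9 + G}{2 G}$)
$c = - \frac{285}{8}$ ($c = \frac{1}{2} - 36 + \frac{9}{2 \left(-36\right)} = \frac{1}{2} - 36 + \frac{9}{2} \left(- \frac{1}{36}\right) = \frac{1}{2} - 36 - \frac{1}{8} = - \frac{285}{8} \approx -35.625$)
$D = - \frac{285}{8}$ ($D = - \frac{285 \left(-1 + 2\right)}{8} = \left(- \frac{285}{8}\right) 1 = - \frac{285}{8} \approx -35.625$)
$- \frac{41405}{34325} - \frac{23492}{D} = - \frac{41405}{34325} - \frac{23492}{- \frac{285}{8}} = \left(-41405\right) \frac{1}{34325} - - \frac{187936}{285} = - \frac{8281}{6865} + \frac{187936}{285} = \frac{257564111}{391305}$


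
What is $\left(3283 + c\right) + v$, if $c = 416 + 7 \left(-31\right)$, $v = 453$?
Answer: $3935$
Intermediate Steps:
$c = 199$ ($c = 416 - 217 = 199$)
$\left(3283 + c\right) + v = \left(3283 + 199\right) + 453 = 3482 + 453 = 3935$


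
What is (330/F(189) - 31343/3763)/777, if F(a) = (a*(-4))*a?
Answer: -746609167/69628587714 ≈ -0.010723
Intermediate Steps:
F(a) = -4*a² (F(a) = (-4*a)*a = -4*a²)
(330/F(189) - 31343/3763)/777 = (330/((-4*189²)) - 31343/3763)/777 = (330/((-4*35721)) - 31343*1/3763)*(1/777) = (330/(-142884) - 31343/3763)*(1/777) = (330*(-1/142884) - 31343/3763)*(1/777) = (-55/23814 - 31343/3763)*(1/777) = -746609167/89612082*1/777 = -746609167/69628587714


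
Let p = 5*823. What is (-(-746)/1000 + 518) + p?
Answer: 2316873/500 ≈ 4633.7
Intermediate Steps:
p = 4115
(-(-746)/1000 + 518) + p = (-(-746)/1000 + 518) + 4115 = (-1*(-373/500) + 518) + 4115 = (373/500 + 518) + 4115 = 259373/500 + 4115 = 2316873/500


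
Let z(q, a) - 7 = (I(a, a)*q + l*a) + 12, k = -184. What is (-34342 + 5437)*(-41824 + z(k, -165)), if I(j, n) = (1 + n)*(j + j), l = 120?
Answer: 289618994925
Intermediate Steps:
I(j, n) = 2*j*(1 + n) (I(j, n) = (1 + n)*(2*j) = 2*j*(1 + n))
z(q, a) = 19 + 120*a + 2*a*q*(1 + a) (z(q, a) = 7 + (((2*a*(1 + a))*q + 120*a) + 12) = 7 + ((2*a*q*(1 + a) + 120*a) + 12) = 7 + ((120*a + 2*a*q*(1 + a)) + 12) = 7 + (12 + 120*a + 2*a*q*(1 + a)) = 19 + 120*a + 2*a*q*(1 + a))
(-34342 + 5437)*(-41824 + z(k, -165)) = (-34342 + 5437)*(-41824 + (19 + 120*(-165) + 2*(-165)*(-184)*(1 - 165))) = -28905*(-41824 + (19 - 19800 + 2*(-165)*(-184)*(-164))) = -28905*(-41824 + (19 - 19800 - 9958080)) = -28905*(-41824 - 9977861) = -28905*(-10019685) = 289618994925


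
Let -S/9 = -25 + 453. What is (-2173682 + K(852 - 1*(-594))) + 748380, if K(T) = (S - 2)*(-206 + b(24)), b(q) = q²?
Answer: -2851282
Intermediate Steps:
S = -3852 (S = -9*(-25 + 453) = -9*428 = -3852)
K(T) = -1425980 (K(T) = (-3852 - 2)*(-206 + 24²) = -3854*(-206 + 576) = -3854*370 = -1425980)
(-2173682 + K(852 - 1*(-594))) + 748380 = (-2173682 - 1425980) + 748380 = -3599662 + 748380 = -2851282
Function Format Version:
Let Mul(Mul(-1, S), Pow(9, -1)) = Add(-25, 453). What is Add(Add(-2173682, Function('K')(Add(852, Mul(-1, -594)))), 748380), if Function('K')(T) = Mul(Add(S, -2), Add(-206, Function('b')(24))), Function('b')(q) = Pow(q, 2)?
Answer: -2851282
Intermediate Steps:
S = -3852 (S = Mul(-9, Add(-25, 453)) = Mul(-9, 428) = -3852)
Function('K')(T) = -1425980 (Function('K')(T) = Mul(Add(-3852, -2), Add(-206, Pow(24, 2))) = Mul(-3854, Add(-206, 576)) = Mul(-3854, 370) = -1425980)
Add(Add(-2173682, Function('K')(Add(852, Mul(-1, -594)))), 748380) = Add(Add(-2173682, -1425980), 748380) = Add(-3599662, 748380) = -2851282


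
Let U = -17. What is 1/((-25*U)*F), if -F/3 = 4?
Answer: -1/5100 ≈ -0.00019608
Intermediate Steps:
F = -12 (F = -3*4 = -12)
1/((-25*U)*F) = 1/(-25*(-17)*(-12)) = 1/(425*(-12)) = 1/(-5100) = -1/5100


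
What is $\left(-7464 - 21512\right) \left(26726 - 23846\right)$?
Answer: $-83450880$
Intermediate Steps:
$\left(-7464 - 21512\right) \left(26726 - 23846\right) = \left(-28976\right) 2880 = -83450880$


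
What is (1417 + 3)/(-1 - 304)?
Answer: -284/61 ≈ -4.6557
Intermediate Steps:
(1417 + 3)/(-1 - 304) = 1420/(-305) = 1420*(-1/305) = -284/61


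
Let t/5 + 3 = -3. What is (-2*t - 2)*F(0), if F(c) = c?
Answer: 0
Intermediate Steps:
t = -30 (t = -15 + 5*(-3) = -15 - 15 = -30)
(-2*t - 2)*F(0) = (-2*(-30) - 2)*0 = (60 - 2)*0 = 58*0 = 0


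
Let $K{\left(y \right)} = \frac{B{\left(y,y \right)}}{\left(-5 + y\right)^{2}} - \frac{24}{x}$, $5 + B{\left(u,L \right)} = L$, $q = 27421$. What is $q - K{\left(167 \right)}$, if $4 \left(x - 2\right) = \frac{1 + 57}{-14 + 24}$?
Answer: $\frac{102196543}{3726} \approx 27428.0$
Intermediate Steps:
$B{\left(u,L \right)} = -5 + L$
$x = \frac{69}{20}$ ($x = 2 + \frac{\left(1 + 57\right) \frac{1}{-14 + 24}}{4} = 2 + \frac{58 \cdot \frac{1}{10}}{4} = 2 + \frac{1}{4} \cdot \frac{29}{5} = 2 + \frac{29}{20} = \frac{69}{20} \approx 3.45$)
$K{\left(y \right)} = - \frac{160}{23} + \frac{1}{-5 + y}$ ($K{\left(y \right)} = \frac{-5 + y}{\left(-5 + y\right)^{2}} - \frac{24}{\frac{69}{20}} = \frac{-5 + y}{\left(-5 + y\right)^{2}} - \frac{160}{23} = \frac{1}{-5 + y} - \frac{160}{23} = - \frac{160}{23} + \frac{1}{-5 + y}$)
$q - K{\left(167 \right)} = 27421 - \frac{823 - 26720}{23 \left(-5 + 167\right)} = 27421 - \frac{823 - 26720}{23 \cdot 162} = 27421 - \frac{1}{23} \cdot \frac{1}{162} \left(-25897\right) = 27421 - - \frac{25897}{3726} = 27421 + \frac{25897}{3726} = \frac{102196543}{3726}$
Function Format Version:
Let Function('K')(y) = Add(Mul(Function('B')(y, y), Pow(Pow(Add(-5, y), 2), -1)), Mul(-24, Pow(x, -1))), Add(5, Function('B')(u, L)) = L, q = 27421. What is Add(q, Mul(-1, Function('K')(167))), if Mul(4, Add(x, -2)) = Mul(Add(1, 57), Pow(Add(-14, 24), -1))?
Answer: Rational(102196543, 3726) ≈ 27428.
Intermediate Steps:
Function('B')(u, L) = Add(-5, L)
x = Rational(69, 20) (x = Add(2, Mul(Rational(1, 4), Mul(Add(1, 57), Pow(Add(-14, 24), -1)))) = Add(2, Mul(Rational(1, 4), Mul(58, Pow(10, -1)))) = Add(2, Mul(Rational(1, 4), Mul(58, Rational(1, 10)))) = Add(2, Mul(Rational(1, 4), Rational(29, 5))) = Add(2, Rational(29, 20)) = Rational(69, 20) ≈ 3.4500)
Function('K')(y) = Add(Rational(-160, 23), Pow(Add(-5, y), -1)) (Function('K')(y) = Add(Mul(Add(-5, y), Pow(Pow(Add(-5, y), 2), -1)), Mul(-24, Pow(Rational(69, 20), -1))) = Add(Mul(Add(-5, y), Pow(Add(-5, y), -2)), Mul(-24, Rational(20, 69))) = Add(Pow(Add(-5, y), -1), Rational(-160, 23)) = Add(Rational(-160, 23), Pow(Add(-5, y), -1)))
Add(q, Mul(-1, Function('K')(167))) = Add(27421, Mul(-1, Mul(Rational(1, 23), Pow(Add(-5, 167), -1), Add(823, Mul(-160, 167))))) = Add(27421, Mul(-1, Mul(Rational(1, 23), Pow(162, -1), Add(823, -26720)))) = Add(27421, Mul(-1, Mul(Rational(1, 23), Rational(1, 162), -25897))) = Add(27421, Mul(-1, Rational(-25897, 3726))) = Add(27421, Rational(25897, 3726)) = Rational(102196543, 3726)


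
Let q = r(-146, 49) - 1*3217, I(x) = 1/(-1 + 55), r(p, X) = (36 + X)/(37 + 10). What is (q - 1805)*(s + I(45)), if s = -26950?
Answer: 343376343751/2538 ≈ 1.3529e+8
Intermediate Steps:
r(p, X) = 36/47 + X/47 (r(p, X) = (36 + X)/47 = (36 + X)*(1/47) = 36/47 + X/47)
I(x) = 1/54
q = -151114/47 (q = (36/47 + (1/47)*49) - 1*3217 = (36/47 + 49/47) - 3217 = 85/47 - 3217 = -151114/47 ≈ -3215.2)
(q - 1805)*(s + I(45)) = (-151114/47 - 1805)*(-26950 + 1/54) = -235949/47*(-1455299/54) = 343376343751/2538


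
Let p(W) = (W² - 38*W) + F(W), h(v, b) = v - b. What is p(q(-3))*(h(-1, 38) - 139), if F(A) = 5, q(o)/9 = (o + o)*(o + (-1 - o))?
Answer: -154682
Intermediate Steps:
q(o) = -18*o (q(o) = 9*((o + o)*(o + (-1 - o))) = 9*((2*o)*(-1)) = 9*(-2*o) = -18*o)
p(W) = 5 + W² - 38*W (p(W) = (W² - 38*W) + 5 = 5 + W² - 38*W)
p(q(-3))*(h(-1, 38) - 139) = (5 + (-18*(-3))² - (-684)*(-3))*((-1 - 1*38) - 139) = (5 + 54² - 38*54)*((-1 - 38) - 139) = (5 + 2916 - 2052)*(-39 - 139) = 869*(-178) = -154682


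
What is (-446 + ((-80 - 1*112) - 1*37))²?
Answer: 455625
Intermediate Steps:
(-446 + ((-80 - 1*112) - 1*37))² = (-446 + ((-80 - 112) - 37))² = (-446 + (-192 - 37))² = (-446 - 229)² = (-675)² = 455625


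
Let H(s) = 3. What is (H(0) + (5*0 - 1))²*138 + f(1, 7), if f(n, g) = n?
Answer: 553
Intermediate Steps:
(H(0) + (5*0 - 1))²*138 + f(1, 7) = (3 + (5*0 - 1))²*138 + 1 = (3 + (0 - 1))²*138 + 1 = (3 - 1)²*138 + 1 = 2²*138 + 1 = 4*138 + 1 = 552 + 1 = 553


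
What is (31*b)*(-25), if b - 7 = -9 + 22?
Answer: -15500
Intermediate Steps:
b = 20 (b = 7 + (-9 + 22) = 7 + 13 = 20)
(31*b)*(-25) = (31*20)*(-25) = 620*(-25) = -15500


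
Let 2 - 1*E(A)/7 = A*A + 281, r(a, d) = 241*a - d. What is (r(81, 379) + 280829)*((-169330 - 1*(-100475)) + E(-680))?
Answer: -992186479368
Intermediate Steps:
r(a, d) = -d + 241*a
E(A) = -1953 - 7*A**2 (E(A) = 14 - 7*(A*A + 281) = 14 - 7*(A**2 + 281) = 14 - 7*(281 + A**2) = 14 + (-1967 - 7*A**2) = -1953 - 7*A**2)
(r(81, 379) + 280829)*((-169330 - 1*(-100475)) + E(-680)) = ((-1*379 + 241*81) + 280829)*((-169330 - 1*(-100475)) + (-1953 - 7*(-680)**2)) = ((-379 + 19521) + 280829)*((-169330 + 100475) + (-1953 - 7*462400)) = (19142 + 280829)*(-68855 + (-1953 - 3236800)) = 299971*(-68855 - 3238753) = 299971*(-3307608) = -992186479368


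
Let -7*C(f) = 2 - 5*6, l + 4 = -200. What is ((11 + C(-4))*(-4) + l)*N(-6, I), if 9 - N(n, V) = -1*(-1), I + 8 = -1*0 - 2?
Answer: -2112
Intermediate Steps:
l = -204 (l = -4 - 200 = -204)
I = -10 (I = -8 + (-1*0 - 2) = -8 + (0 - 2) = -8 - 2 = -10)
C(f) = 4 (C(f) = -(2 - 5*6)/7 = -(2 - 30)/7 = -⅐*(-28) = 4)
N(n, V) = 8 (N(n, V) = 9 - (-1)*(-1) = 9 - 1*1 = 9 - 1 = 8)
((11 + C(-4))*(-4) + l)*N(-6, I) = ((11 + 4)*(-4) - 204)*8 = (15*(-4) - 204)*8 = (-60 - 204)*8 = -264*8 = -2112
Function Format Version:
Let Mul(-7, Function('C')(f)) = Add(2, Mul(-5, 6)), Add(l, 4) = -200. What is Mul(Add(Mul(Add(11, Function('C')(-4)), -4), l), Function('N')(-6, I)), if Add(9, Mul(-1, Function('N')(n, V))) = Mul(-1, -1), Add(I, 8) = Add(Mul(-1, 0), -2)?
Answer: -2112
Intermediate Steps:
l = -204 (l = Add(-4, -200) = -204)
I = -10 (I = Add(-8, Add(Mul(-1, 0), -2)) = Add(-8, Add(0, -2)) = Add(-8, -2) = -10)
Function('C')(f) = 4 (Function('C')(f) = Mul(Rational(-1, 7), Add(2, Mul(-5, 6))) = Mul(Rational(-1, 7), Add(2, -30)) = Mul(Rational(-1, 7), -28) = 4)
Function('N')(n, V) = 8 (Function('N')(n, V) = Add(9, Mul(-1, Mul(-1, -1))) = Add(9, Mul(-1, 1)) = Add(9, -1) = 8)
Mul(Add(Mul(Add(11, Function('C')(-4)), -4), l), Function('N')(-6, I)) = Mul(Add(Mul(Add(11, 4), -4), -204), 8) = Mul(Add(Mul(15, -4), -204), 8) = Mul(Add(-60, -204), 8) = Mul(-264, 8) = -2112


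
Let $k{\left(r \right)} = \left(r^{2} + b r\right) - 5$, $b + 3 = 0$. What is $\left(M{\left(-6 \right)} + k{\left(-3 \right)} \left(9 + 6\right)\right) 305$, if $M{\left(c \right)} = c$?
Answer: $57645$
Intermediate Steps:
$b = -3$ ($b = -3 + 0 = -3$)
$k{\left(r \right)} = -5 + r^{2} - 3 r$ ($k{\left(r \right)} = \left(r^{2} - 3 r\right) - 5 = -5 + r^{2} - 3 r$)
$\left(M{\left(-6 \right)} + k{\left(-3 \right)} \left(9 + 6\right)\right) 305 = \left(-6 + \left(-5 + \left(-3\right)^{2} - -9\right) \left(9 + 6\right)\right) 305 = \left(-6 + \left(-5 + 9 + 9\right) 15\right) 305 = \left(-6 + 13 \cdot 15\right) 305 = \left(-6 + 195\right) 305 = 189 \cdot 305 = 57645$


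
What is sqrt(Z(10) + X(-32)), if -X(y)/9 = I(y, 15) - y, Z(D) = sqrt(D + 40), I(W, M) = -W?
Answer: sqrt(-576 + 5*sqrt(2)) ≈ 23.852*I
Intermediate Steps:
Z(D) = sqrt(40 + D)
X(y) = 18*y (X(y) = -9*(-y - y) = -(-18)*y = 18*y)
sqrt(Z(10) + X(-32)) = sqrt(sqrt(40 + 10) + 18*(-32)) = sqrt(sqrt(50) - 576) = sqrt(5*sqrt(2) - 576) = sqrt(-576 + 5*sqrt(2))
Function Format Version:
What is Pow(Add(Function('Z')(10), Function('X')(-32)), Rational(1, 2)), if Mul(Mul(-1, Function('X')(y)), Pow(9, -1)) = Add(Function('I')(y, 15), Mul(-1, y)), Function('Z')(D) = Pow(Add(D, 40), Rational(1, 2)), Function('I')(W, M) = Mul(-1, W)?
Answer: Pow(Add(-576, Mul(5, Pow(2, Rational(1, 2)))), Rational(1, 2)) ≈ Mul(23.852, I)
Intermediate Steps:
Function('Z')(D) = Pow(Add(40, D), Rational(1, 2))
Function('X')(y) = Mul(18, y) (Function('X')(y) = Mul(-9, Add(Mul(-1, y), Mul(-1, y))) = Mul(-9, Mul(-2, y)) = Mul(18, y))
Pow(Add(Function('Z')(10), Function('X')(-32)), Rational(1, 2)) = Pow(Add(Pow(Add(40, 10), Rational(1, 2)), Mul(18, -32)), Rational(1, 2)) = Pow(Add(Pow(50, Rational(1, 2)), -576), Rational(1, 2)) = Pow(Add(Mul(5, Pow(2, Rational(1, 2))), -576), Rational(1, 2)) = Pow(Add(-576, Mul(5, Pow(2, Rational(1, 2)))), Rational(1, 2))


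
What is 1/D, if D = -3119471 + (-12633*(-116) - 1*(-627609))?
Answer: -1/1026434 ≈ -9.7425e-7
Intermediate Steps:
D = -1026434 (D = -3119471 + (1465428 + 627609) = -3119471 + 2093037 = -1026434)
1/D = 1/(-1026434) = -1/1026434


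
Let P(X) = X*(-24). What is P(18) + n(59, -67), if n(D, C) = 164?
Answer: -268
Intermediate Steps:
P(X) = -24*X
P(18) + n(59, -67) = -24*18 + 164 = -432 + 164 = -268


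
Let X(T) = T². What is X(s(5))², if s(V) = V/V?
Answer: 1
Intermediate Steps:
s(V) = 1
X(s(5))² = (1²)² = 1² = 1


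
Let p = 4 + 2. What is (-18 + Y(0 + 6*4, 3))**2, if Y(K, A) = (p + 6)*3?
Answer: 324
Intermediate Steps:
p = 6
Y(K, A) = 36 (Y(K, A) = (6 + 6)*3 = 12*3 = 36)
(-18 + Y(0 + 6*4, 3))**2 = (-18 + 36)**2 = 18**2 = 324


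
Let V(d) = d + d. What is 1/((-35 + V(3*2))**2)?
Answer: 1/529 ≈ 0.0018904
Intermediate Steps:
V(d) = 2*d
1/((-35 + V(3*2))**2) = 1/((-35 + 2*(3*2))**2) = 1/((-35 + 2*6)**2) = 1/((-35 + 12)**2) = 1/((-23)**2) = 1/529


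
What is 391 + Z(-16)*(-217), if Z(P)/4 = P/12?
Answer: 4645/3 ≈ 1548.3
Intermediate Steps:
Z(P) = P/3 (Z(P) = 4*(P/12) = P/3)
391 + Z(-16)*(-217) = 391 + ((⅓)*(-16))*(-217) = 391 - 16/3*(-217) = 391 + 3472/3 = 4645/3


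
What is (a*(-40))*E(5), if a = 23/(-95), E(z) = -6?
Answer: -1104/19 ≈ -58.105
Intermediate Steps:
a = -23/95 (a = 23*(-1/95) = -23/95 ≈ -0.24211)
(a*(-40))*E(5) = -23/95*(-40)*(-6) = (184/19)*(-6) = -1104/19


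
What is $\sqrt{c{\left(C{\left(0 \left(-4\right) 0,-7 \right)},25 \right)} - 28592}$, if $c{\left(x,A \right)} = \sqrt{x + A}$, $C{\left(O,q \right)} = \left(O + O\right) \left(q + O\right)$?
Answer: $i \sqrt{28587} \approx 169.08 i$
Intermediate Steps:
$C{\left(O,q \right)} = 2 O \left(O + q\right)$
$c{\left(x,A \right)} = \sqrt{A + x}$
$\sqrt{c{\left(C{\left(0 \left(-4\right) 0,-7 \right)},25 \right)} - 28592} = \sqrt{\sqrt{25 + 2 \cdot 0 \left(-4\right) 0 \left(0 \left(-4\right) 0 - 7\right)} - 28592} = \sqrt{\sqrt{25 + 2 \cdot 0 \cdot 0 \left(0 \cdot 0 - 7\right)} - 28592} = \sqrt{\sqrt{25 + 2 \cdot 0 \left(0 - 7\right)} - 28592} = \sqrt{\sqrt{25 + 2 \cdot 0 \left(-7\right)} - 28592} = \sqrt{\sqrt{25 + 0} - 28592} = \sqrt{\sqrt{25} - 28592} = \sqrt{5 - 28592} = \sqrt{-28587} = i \sqrt{28587}$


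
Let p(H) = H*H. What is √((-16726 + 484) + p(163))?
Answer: √10327 ≈ 101.62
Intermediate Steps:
p(H) = H²
√((-16726 + 484) + p(163)) = √((-16726 + 484) + 163²) = √(-16242 + 26569) = √10327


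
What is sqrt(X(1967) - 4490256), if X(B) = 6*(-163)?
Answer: 3*I*sqrt(499026) ≈ 2119.3*I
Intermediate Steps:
X(B) = -978
sqrt(X(1967) - 4490256) = sqrt(-978 - 4490256) = sqrt(-4491234) = 3*I*sqrt(499026)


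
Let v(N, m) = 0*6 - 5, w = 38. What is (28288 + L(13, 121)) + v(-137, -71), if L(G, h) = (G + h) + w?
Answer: 28455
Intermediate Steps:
L(G, h) = 38 + G + h (L(G, h) = (G + h) + 38 = 38 + G + h)
v(N, m) = -5 (v(N, m) = 0 - 5 = -5)
(28288 + L(13, 121)) + v(-137, -71) = (28288 + (38 + 13 + 121)) - 5 = (28288 + 172) - 5 = 28460 - 5 = 28455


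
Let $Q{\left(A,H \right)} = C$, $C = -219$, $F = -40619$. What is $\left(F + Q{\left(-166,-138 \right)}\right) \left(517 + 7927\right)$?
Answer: $-344836072$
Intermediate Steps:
$Q{\left(A,H \right)} = -219$
$\left(F + Q{\left(-166,-138 \right)}\right) \left(517 + 7927\right) = \left(-40619 - 219\right) \left(517 + 7927\right) = \left(-40838\right) 8444 = -344836072$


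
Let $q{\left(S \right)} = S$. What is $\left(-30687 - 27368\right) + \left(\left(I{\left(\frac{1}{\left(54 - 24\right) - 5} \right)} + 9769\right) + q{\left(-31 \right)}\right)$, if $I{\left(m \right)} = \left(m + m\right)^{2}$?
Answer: $- \frac{30198121}{625} \approx -48317.0$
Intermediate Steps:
$I{\left(m \right)} = 4 m^{2}$ ($I{\left(m \right)} = \left(2 m\right)^{2} = 4 m^{2}$)
$\left(-30687 - 27368\right) + \left(\left(I{\left(\frac{1}{\left(54 - 24\right) - 5} \right)} + 9769\right) + q{\left(-31 \right)}\right) = \left(-30687 - 27368\right) + \left(\left(4 \left(\frac{1}{\left(54 - 24\right) - 5}\right)^{2} + 9769\right) - 31\right) = -58055 + \left(\left(4 \left(\frac{1}{30 - 5}\right)^{2} + 9769\right) - 31\right) = -58055 + \left(\left(4 \left(\frac{1}{25}\right)^{2} + 9769\right) - 31\right) = -58055 + \left(\left(\frac{4}{625} + 9769\right) - 31\right) = -58055 + \left(\frac{6105629}{625} - 31\right) = -58055 + \frac{6086254}{625} = - \frac{30198121}{625}$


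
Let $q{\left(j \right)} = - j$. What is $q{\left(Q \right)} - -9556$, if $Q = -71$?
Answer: $9627$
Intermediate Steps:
$q{\left(Q \right)} - -9556 = \left(-1\right) \left(-71\right) - -9556 = 71 + 9556 = 9627$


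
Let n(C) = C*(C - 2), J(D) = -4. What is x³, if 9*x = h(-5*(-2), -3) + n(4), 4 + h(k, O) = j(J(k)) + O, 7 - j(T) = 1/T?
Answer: 1331/1728 ≈ 0.77025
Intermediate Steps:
j(T) = 7 - 1/T
n(C) = C*(-2 + C)
h(k, O) = 13/4 + O (h(k, O) = -4 + ((7 - 1/(-4)) + O) = -4 + ((7 - 1*(-¼)) + O) = -4 + ((7 + ¼) + O) = -4 + (29/4 + O) = 13/4 + O)
x = 11/12 (x = ((13/4 - 3) + 4*(-2 + 4))/9 = (¼ + 4*2)/9 = (¼ + 8)/9 = (⅑)*(33/4) = 11/12 ≈ 0.91667)
x³ = (11/12)³ = 1331/1728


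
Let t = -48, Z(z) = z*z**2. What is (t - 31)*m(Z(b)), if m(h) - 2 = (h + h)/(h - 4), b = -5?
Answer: -40132/129 ≈ -311.10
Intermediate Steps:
Z(z) = z**3
m(h) = 2 + 2*h/(-4 + h) (m(h) = 2 + (h + h)/(h - 4) = 2 + (2*h)/(-4 + h) = 2 + 2*h/(-4 + h))
(t - 31)*m(Z(b)) = (-48 - 31)*(4*(-2 + (-5)**3)/(-4 + (-5)**3)) = -316*(-2 - 125)/(-4 - 125) = -316*(-127)/(-129) = -316*(-1)*(-127)/129 = -79*508/129 = -40132/129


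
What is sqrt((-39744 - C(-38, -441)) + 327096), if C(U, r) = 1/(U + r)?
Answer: sqrt(65930330711)/479 ≈ 536.05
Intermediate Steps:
sqrt((-39744 - C(-38, -441)) + 327096) = sqrt((-39744 - 1/(-38 - 441)) + 327096) = sqrt((-39744 - 1/(-479)) + 327096) = sqrt((-39744 - 1*(-1/479)) + 327096) = sqrt((-39744 + 1/479) + 327096) = sqrt(-19037375/479 + 327096) = sqrt(137641609/479) = sqrt(65930330711)/479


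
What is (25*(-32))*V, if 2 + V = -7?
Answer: 7200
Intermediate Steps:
V = -9 (V = -2 - 7 = -9)
(25*(-32))*V = (25*(-32))*(-9) = -800*(-9) = 7200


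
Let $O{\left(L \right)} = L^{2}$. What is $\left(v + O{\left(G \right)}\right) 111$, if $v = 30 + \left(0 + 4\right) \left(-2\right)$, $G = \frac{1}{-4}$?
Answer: $\frac{39183}{16} \approx 2448.9$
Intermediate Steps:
$G = - \frac{1}{4} \approx -0.25$
$v = 22$ ($v = 30 + 4 \left(-2\right) = 30 - 8 = 22$)
$\left(v + O{\left(G \right)}\right) 111 = \left(22 + \left(- \frac{1}{4}\right)^{2}\right) 111 = \left(22 + \frac{1}{16}\right) 111 = \frac{353}{16} \cdot 111 = \frac{39183}{16}$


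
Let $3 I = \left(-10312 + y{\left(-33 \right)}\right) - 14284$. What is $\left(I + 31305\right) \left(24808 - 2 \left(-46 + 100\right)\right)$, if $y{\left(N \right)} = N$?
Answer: $\frac{1711364200}{3} \approx 5.7046 \cdot 10^{8}$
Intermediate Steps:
$I = - \frac{24629}{3}$ ($I = \frac{\left(-10312 - 33\right) - 14284}{3} = \frac{-10345 - 14284}{3} = \frac{1}{3} \left(-24629\right) = - \frac{24629}{3} \approx -8209.7$)
$\left(I + 31305\right) \left(24808 - 2 \left(-46 + 100\right)\right) = \left(- \frac{24629}{3} + 31305\right) \left(24808 - 2 \left(-46 + 100\right)\right) = \frac{69286 \left(24808 - 108\right)}{3} = \frac{69286}{3} \cdot 24700 = \frac{1711364200}{3}$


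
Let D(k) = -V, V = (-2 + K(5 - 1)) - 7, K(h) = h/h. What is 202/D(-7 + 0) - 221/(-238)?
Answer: 733/28 ≈ 26.179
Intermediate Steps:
K(h) = 1
V = -8 (V = (-2 + 1) - 7 = -1 - 7 = -8)
D(k) = 8 (D(k) = -1*(-8) = 8)
202/D(-7 + 0) - 221/(-238) = 202/8 - 221/(-238) = 202*(⅛) - 221*(-1/238) = 101/4 + 13/14 = 733/28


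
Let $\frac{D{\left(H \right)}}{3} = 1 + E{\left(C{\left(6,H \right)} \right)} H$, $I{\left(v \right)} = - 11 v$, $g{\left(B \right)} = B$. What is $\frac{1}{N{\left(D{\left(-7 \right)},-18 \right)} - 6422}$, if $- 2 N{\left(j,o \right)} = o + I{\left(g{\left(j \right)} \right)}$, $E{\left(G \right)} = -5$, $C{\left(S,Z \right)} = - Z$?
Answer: $- \frac{1}{5819} \approx -0.00017185$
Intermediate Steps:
$D{\left(H \right)} = 3 - 15 H$ ($D{\left(H \right)} = 3 \left(1 - 5 H\right) = 3 - 15 H$)
$N{\left(j,o \right)} = - \frac{o}{2} + \frac{11 j}{2}$ ($N{\left(j,o \right)} = - \frac{o - 11 j}{2} = - \frac{o}{2} + \frac{11 j}{2}$)
$\frac{1}{N{\left(D{\left(-7 \right)},-18 \right)} - 6422} = \frac{1}{\left(\left(- \frac{1}{2}\right) \left(-18\right) + \frac{11 \left(3 - -105\right)}{2}\right) - 6422} = \frac{1}{\left(9 + \frac{11 \left(3 + 105\right)}{2}\right) - 6422} = \frac{1}{\left(9 + \frac{11}{2} \cdot 108\right) - 6422} = \frac{1}{\left(9 + 594\right) - 6422} = \frac{1}{603 - 6422} = \frac{1}{-5819} = - \frac{1}{5819}$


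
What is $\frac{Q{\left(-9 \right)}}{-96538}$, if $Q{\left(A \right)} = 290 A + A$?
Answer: $\frac{2619}{96538} \approx 0.027129$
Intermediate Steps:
$Q{\left(A \right)} = 291 A$
$\frac{Q{\left(-9 \right)}}{-96538} = \frac{291 \left(-9\right)}{-96538} = \left(-2619\right) \left(- \frac{1}{96538}\right) = \frac{2619}{96538}$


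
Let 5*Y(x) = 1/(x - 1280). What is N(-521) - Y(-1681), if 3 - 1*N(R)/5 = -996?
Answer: 73950976/14805 ≈ 4995.0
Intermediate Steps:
Y(x) = 1/(5*(-1280 + x)) (Y(x) = 1/(5*(x - 1280)) = 1/(5*(-1280 + x)))
N(R) = 4995 (N(R) = 15 - 5*(-996) = 15 + 4980 = 4995)
N(-521) - Y(-1681) = 4995 - 1/(5*(-1280 - 1681)) = 4995 - 1/(5*(-2961)) = 4995 - (-1)/(5*2961) = 4995 - 1*(-1/14805) = 4995 + 1/14805 = 73950976/14805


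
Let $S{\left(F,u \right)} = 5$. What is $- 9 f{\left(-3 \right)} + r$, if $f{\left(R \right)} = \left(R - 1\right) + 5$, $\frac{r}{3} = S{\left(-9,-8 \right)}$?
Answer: $6$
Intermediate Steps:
$r = 15$ ($r = 3 \cdot 5 = 15$)
$f{\left(R \right)} = 4 + R$ ($f{\left(R \right)} = \left(-1 + R\right) + 5 = 4 + R$)
$- 9 f{\left(-3 \right)} + r = - 9 \left(4 - 3\right) + 15 = \left(-9\right) 1 + 15 = -9 + 15 = 6$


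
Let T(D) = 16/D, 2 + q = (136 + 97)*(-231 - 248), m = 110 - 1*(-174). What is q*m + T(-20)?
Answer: -158484784/5 ≈ -3.1697e+7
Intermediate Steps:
m = 284 (m = 110 + 174 = 284)
q = -111609 (q = -2 + (136 + 97)*(-231 - 248) = -2 + 233*(-479) = -2 - 111607 = -111609)
q*m + T(-20) = -111609*284 + 16/(-20) = -31696956 + 16*(-1/20) = -31696956 - ⅘ = -158484784/5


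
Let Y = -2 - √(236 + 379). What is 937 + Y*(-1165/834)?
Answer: 391894/417 + 1165*√615/834 ≈ 974.44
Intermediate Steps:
Y = -2 - √615 ≈ -26.799
937 + Y*(-1165/834) = 937 + (-2 - √615)*(-1165/834) = 937 + (1165/417 + 1165*√615/834) = 391894/417 + 1165*√615/834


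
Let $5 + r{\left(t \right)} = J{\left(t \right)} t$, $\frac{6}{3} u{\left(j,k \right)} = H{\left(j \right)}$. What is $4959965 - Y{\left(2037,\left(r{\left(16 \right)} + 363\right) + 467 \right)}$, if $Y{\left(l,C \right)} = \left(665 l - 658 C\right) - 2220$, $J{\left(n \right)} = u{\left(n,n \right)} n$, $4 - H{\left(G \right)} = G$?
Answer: $3139742$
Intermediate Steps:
$H{\left(G \right)} = 4 - G$
$u{\left(j,k \right)} = 2 - \frac{j}{2}$ ($u{\left(j,k \right)} = \frac{4 - j}{2} = 2 - \frac{j}{2}$)
$J{\left(n \right)} = n \left(2 - \frac{n}{2}\right)$ ($J{\left(n \right)} = \left(2 - \frac{n}{2}\right) n = n \left(2 - \frac{n}{2}\right)$)
$r{\left(t \right)} = -5 + \frac{t^{2} \left(4 - t\right)}{2}$ ($r{\left(t \right)} = -5 + \frac{t \left(4 - t\right)}{2} t = -5 + \frac{t^{2} \left(4 - t\right)}{2}$)
$Y{\left(l,C \right)} = -2220 - 658 C + 665 l$ ($Y{\left(l,C \right)} = \left(- 658 C + 665 l\right) - 2220 = -2220 - 658 C + 665 l$)
$4959965 - Y{\left(2037,\left(r{\left(16 \right)} + 363\right) + 467 \right)} = 4959965 - \left(-2220 - 658 \left(\left(\left(-5 + \frac{16^{2} \left(4 - 16\right)}{2}\right) + 363\right) + 467\right) + 665 \cdot 2037\right) = 4959965 - \left(-2220 - 658 \left(\left(\left(-5 + \frac{1}{2} \cdot 256 \left(4 - 16\right)\right) + 363\right) + 467\right) + 1354605\right) = 4959965 - \left(-2220 - 658 \left(\left(\left(-5 + \frac{1}{2} \cdot 256 \left(-12\right)\right) + 363\right) + 467\right) + 1354605\right) = 4959965 - \left(-2220 - 658 \left(\left(\left(-5 - 1536\right) + 363\right) + 467\right) + 1354605\right) = 4959965 - \left(-2220 - 658 \left(\left(-1541 + 363\right) + 467\right) + 1354605\right) = 4959965 - \left(-2220 - 658 \left(-1178 + 467\right) + 1354605\right) = 4959965 - \left(-2220 - -467838 + 1354605\right) = 4959965 - \left(-2220 + 467838 + 1354605\right) = 4959965 - 1820223 = 3139742$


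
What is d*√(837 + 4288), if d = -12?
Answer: -60*√205 ≈ -859.07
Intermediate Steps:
d*√(837 + 4288) = -12*√(837 + 4288) = -60*√205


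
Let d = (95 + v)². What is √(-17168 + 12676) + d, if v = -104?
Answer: 81 + 2*I*√1123 ≈ 81.0 + 67.022*I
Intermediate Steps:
d = 81 (d = (95 - 104)² = (-9)² = 81)
√(-17168 + 12676) + d = √(-17168 + 12676) + 81 = √(-4492) + 81 = 2*I*√1123 + 81 = 81 + 2*I*√1123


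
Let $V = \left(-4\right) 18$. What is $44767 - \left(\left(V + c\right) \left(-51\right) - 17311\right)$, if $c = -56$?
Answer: $55550$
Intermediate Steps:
$V = -72$
$44767 - \left(\left(V + c\right) \left(-51\right) - 17311\right) = 44767 - \left(\left(-72 - 56\right) \left(-51\right) - 17311\right) = 44767 - \left(\left(-128\right) \left(-51\right) - 17311\right) = 44767 - \left(6528 - 17311\right) = 44767 - -10783 = 44767 + 10783 = 55550$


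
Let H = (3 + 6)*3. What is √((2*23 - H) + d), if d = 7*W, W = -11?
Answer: I*√58 ≈ 7.6158*I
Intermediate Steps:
H = 27 (H = 9*3 = 27)
d = -77 (d = 7*(-11) = -77)
√((2*23 - H) + d) = √((2*23 - 1*27) - 77) = √((46 - 27) - 77) = √(19 - 77) = √(-58) = I*√58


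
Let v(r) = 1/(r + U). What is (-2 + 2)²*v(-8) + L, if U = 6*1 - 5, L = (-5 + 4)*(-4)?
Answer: 4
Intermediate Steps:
L = 4 (L = -1*(-4) = 4)
U = 1 (U = 6 - 5 = 1)
v(r) = 1/(1 + r) (v(r) = 1/(r + 1) = 1/(1 + r))
(-2 + 2)²*v(-8) + L = (-2 + 2)²/(1 - 8) + 4 = 0²/(-7) + 4 = 0*(-⅐) + 4 = 0 + 4 = 4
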